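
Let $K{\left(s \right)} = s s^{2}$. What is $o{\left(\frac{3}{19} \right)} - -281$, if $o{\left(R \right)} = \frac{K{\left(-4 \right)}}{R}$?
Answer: $- \frac{373}{3} \approx -124.33$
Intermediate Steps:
$K{\left(s \right)} = s^{3}$
$o{\left(R \right)} = - \frac{64}{R}$ ($o{\left(R \right)} = \frac{\left(-4\right)^{3}}{R} = - \frac{64}{R}$)
$o{\left(\frac{3}{19} \right)} - -281 = - \frac{64}{3 \cdot \frac{1}{19}} - -281 = - \frac{64}{3 \cdot \frac{1}{19}} + 281 = - \frac{64}{\frac{3}{19}} + 281 = \left(-64\right) \frac{19}{3} + 281 = - \frac{1216}{3} + 281 = - \frac{373}{3}$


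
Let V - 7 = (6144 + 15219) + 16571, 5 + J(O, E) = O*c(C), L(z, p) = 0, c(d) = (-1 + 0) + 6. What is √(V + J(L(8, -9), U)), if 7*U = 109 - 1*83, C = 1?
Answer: 4*√2371 ≈ 194.77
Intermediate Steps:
c(d) = 5 (c(d) = -1 + 6 = 5)
U = 26/7 (U = (109 - 1*83)/7 = (109 - 83)/7 = (⅐)*26 = 26/7 ≈ 3.7143)
J(O, E) = -5 + 5*O (J(O, E) = -5 + O*5 = -5 + 5*O)
V = 37941 (V = 7 + ((6144 + 15219) + 16571) = 7 + (21363 + 16571) = 7 + 37934 = 37941)
√(V + J(L(8, -9), U)) = √(37941 + (-5 + 5*0)) = √(37941 + (-5 + 0)) = √(37941 - 5) = √37936 = 4*√2371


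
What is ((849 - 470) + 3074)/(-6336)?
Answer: -1151/2112 ≈ -0.54498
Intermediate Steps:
((849 - 470) + 3074)/(-6336) = (379 + 3074)*(-1/6336) = 3453*(-1/6336) = -1151/2112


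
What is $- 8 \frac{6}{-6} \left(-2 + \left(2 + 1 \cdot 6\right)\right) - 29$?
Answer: $19$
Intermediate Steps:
$- 8 \frac{6}{-6} \left(-2 + \left(2 + 1 \cdot 6\right)\right) - 29 = - 8 \cdot 6 \left(- \frac{1}{6}\right) \left(-2 + \left(2 + 6\right)\right) - 29 = - 8 \left(- (-2 + 8)\right) - 29 = - 8 \left(\left(-1\right) 6\right) - 29 = \left(-8\right) \left(-6\right) - 29 = 48 - 29 = 19$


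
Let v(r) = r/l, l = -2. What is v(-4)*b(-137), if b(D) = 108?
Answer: 216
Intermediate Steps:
v(r) = -r/2 (v(r) = r/(-2) = r*(-1/2) = -r/2)
v(-4)*b(-137) = -1/2*(-4)*108 = 2*108 = 216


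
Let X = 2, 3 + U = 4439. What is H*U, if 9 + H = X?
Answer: -31052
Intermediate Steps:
U = 4436 (U = -3 + 4439 = 4436)
H = -7 (H = -9 + 2 = -7)
H*U = -7*4436 = -31052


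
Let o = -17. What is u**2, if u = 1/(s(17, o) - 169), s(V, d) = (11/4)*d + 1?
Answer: 16/737881 ≈ 2.1684e-5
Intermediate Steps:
s(V, d) = 1 + 11*d/4 (s(V, d) = (11*(1/4))*d + 1 = 11*d/4 + 1 = 1 + 11*d/4)
u = -4/859 (u = 1/((1 + (11/4)*(-17)) - 169) = 1/((1 - 187/4) - 169) = 1/(-183/4 - 169) = 1/(-859/4) = -4/859 ≈ -0.0046566)
u**2 = (-4/859)**2 = 16/737881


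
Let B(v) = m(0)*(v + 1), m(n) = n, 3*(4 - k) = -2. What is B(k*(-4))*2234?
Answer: 0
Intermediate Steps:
k = 14/3 (k = 4 - 1/3*(-2) = 4 + 2/3 = 14/3 ≈ 4.6667)
B(v) = 0 (B(v) = 0*(v + 1) = 0*(1 + v) = 0)
B(k*(-4))*2234 = 0*2234 = 0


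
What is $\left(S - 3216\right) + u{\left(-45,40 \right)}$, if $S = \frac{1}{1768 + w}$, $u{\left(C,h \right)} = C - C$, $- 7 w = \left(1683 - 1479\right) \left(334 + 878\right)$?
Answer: $- \frac{755348359}{234872} \approx -3216.0$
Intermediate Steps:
$w = - \frac{247248}{7}$ ($w = - \frac{\left(1683 - 1479\right) \left(334 + 878\right)}{7} = - \frac{204 \cdot 1212}{7} = \left(- \frac{1}{7}\right) 247248 = - \frac{247248}{7} \approx -35321.0$)
$u{\left(C,h \right)} = 0$
$S = - \frac{7}{234872}$ ($S = \frac{1}{1768 - \frac{247248}{7}} = \frac{1}{- \frac{234872}{7}} = - \frac{7}{234872} \approx -2.9803 \cdot 10^{-5}$)
$\left(S - 3216\right) + u{\left(-45,40 \right)} = \left(- \frac{7}{234872} - 3216\right) + 0 = - \frac{755348359}{234872} + 0 = - \frac{755348359}{234872}$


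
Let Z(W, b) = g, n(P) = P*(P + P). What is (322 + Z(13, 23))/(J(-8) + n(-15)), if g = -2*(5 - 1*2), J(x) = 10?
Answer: 79/115 ≈ 0.68696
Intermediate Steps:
n(P) = 2*P² (n(P) = P*(2*P) = 2*P²)
g = -6 (g = -2*(5 - 2) = -2*3 = -6)
Z(W, b) = -6
(322 + Z(13, 23))/(J(-8) + n(-15)) = (322 - 6)/(10 + 2*(-15)²) = 316/(10 + 2*225) = 316/(10 + 450) = 316/460 = 316*(1/460) = 79/115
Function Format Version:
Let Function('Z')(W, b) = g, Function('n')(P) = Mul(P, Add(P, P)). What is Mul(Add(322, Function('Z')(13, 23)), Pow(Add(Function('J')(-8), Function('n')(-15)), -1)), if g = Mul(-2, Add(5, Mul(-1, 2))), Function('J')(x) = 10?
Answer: Rational(79, 115) ≈ 0.68696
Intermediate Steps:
Function('n')(P) = Mul(2, Pow(P, 2)) (Function('n')(P) = Mul(P, Mul(2, P)) = Mul(2, Pow(P, 2)))
g = -6 (g = Mul(-2, Add(5, -2)) = Mul(-2, 3) = -6)
Function('Z')(W, b) = -6
Mul(Add(322, Function('Z')(13, 23)), Pow(Add(Function('J')(-8), Function('n')(-15)), -1)) = Mul(Add(322, -6), Pow(Add(10, Mul(2, Pow(-15, 2))), -1)) = Mul(316, Pow(Add(10, Mul(2, 225)), -1)) = Mul(316, Pow(Add(10, 450), -1)) = Mul(316, Pow(460, -1)) = Mul(316, Rational(1, 460)) = Rational(79, 115)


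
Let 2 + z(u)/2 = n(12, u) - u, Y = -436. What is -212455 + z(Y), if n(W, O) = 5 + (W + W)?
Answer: -211529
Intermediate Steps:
n(W, O) = 5 + 2*W
z(u) = 54 - 2*u (z(u) = -4 + 2*((5 + 2*12) - u) = -4 + 2*((5 + 24) - u) = -4 + 2*(29 - u) = -4 + (58 - 2*u) = 54 - 2*u)
-212455 + z(Y) = -212455 + (54 - 2*(-436)) = -212455 + (54 + 872) = -212455 + 926 = -211529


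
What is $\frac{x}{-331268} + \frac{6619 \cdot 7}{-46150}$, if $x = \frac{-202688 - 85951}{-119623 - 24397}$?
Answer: $- \frac{221052448863073}{220178038116400} \approx -1.004$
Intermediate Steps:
$x = \frac{288639}{144020}$ ($x = - \frac{288639}{-144020} = \left(-288639\right) \left(- \frac{1}{144020}\right) = \frac{288639}{144020} \approx 2.0042$)
$\frac{x}{-331268} + \frac{6619 \cdot 7}{-46150} = \frac{288639}{144020 \left(-331268\right)} + \frac{6619 \cdot 7}{-46150} = \frac{288639}{144020} \left(- \frac{1}{331268}\right) + 46333 \left(- \frac{1}{46150}\right) = - \frac{288639}{47709217360} - \frac{46333}{46150} = - \frac{221052448863073}{220178038116400}$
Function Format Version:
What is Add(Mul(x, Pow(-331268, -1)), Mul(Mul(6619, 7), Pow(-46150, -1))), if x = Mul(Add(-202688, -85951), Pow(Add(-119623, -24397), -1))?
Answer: Rational(-221052448863073, 220178038116400) ≈ -1.0040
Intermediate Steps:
x = Rational(288639, 144020) (x = Mul(-288639, Pow(-144020, -1)) = Mul(-288639, Rational(-1, 144020)) = Rational(288639, 144020) ≈ 2.0042)
Add(Mul(x, Pow(-331268, -1)), Mul(Mul(6619, 7), Pow(-46150, -1))) = Add(Mul(Rational(288639, 144020), Pow(-331268, -1)), Mul(Mul(6619, 7), Pow(-46150, -1))) = Add(Mul(Rational(288639, 144020), Rational(-1, 331268)), Mul(46333, Rational(-1, 46150))) = Add(Rational(-288639, 47709217360), Rational(-46333, 46150)) = Rational(-221052448863073, 220178038116400)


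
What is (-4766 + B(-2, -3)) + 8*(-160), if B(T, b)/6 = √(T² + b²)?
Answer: -6046 + 6*√13 ≈ -6024.4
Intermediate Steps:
B(T, b) = 6*√(T² + b²)
(-4766 + B(-2, -3)) + 8*(-160) = (-4766 + 6*√((-2)² + (-3)²)) + 8*(-160) = (-4766 + 6*√(4 + 9)) - 1280 = (-4766 + 6*√13) - 1280 = -6046 + 6*√13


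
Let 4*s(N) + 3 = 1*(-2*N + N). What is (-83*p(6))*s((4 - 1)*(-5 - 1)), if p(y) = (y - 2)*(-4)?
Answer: 4980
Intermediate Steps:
p(y) = 8 - 4*y (p(y) = (-2 + y)*(-4) = 8 - 4*y)
s(N) = -¾ - N/4 (s(N) = -¾ + (1*(-2*N + N))/4 = -¾ + (1*(-N))/4 = -¾ + (-N)/4 = -¾ - N/4)
(-83*p(6))*s((4 - 1)*(-5 - 1)) = (-83*(8 - 4*6))*(-¾ - (4 - 1)*(-5 - 1)/4) = (-83*(8 - 24))*(-¾ - 3*(-6)/4) = (-83*(-16))*(-¾ - ¼*(-18)) = 1328*(-¾ + 9/2) = 1328*(15/4) = 4980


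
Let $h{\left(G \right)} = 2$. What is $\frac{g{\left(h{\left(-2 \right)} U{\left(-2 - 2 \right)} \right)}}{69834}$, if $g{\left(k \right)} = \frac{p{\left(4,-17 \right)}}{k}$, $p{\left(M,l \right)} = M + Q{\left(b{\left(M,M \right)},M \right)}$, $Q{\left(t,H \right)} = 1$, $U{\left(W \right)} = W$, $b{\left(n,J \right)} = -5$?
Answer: $- \frac{5}{558672} \approx -8.9498 \cdot 10^{-6}$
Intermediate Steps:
$p{\left(M,l \right)} = 1 + M$ ($p{\left(M,l \right)} = M + 1 = 1 + M$)
$g{\left(k \right)} = \frac{5}{k}$ ($g{\left(k \right)} = \frac{1 + 4}{k} = \frac{5}{k}$)
$\frac{g{\left(h{\left(-2 \right)} U{\left(-2 - 2 \right)} \right)}}{69834} = \frac{5 \frac{1}{2 \left(-2 - 2\right)}}{69834} = \frac{5}{2 \left(-4\right)} \frac{1}{69834} = \frac{5}{-8} \cdot \frac{1}{69834} = 5 \left(- \frac{1}{8}\right) \frac{1}{69834} = \left(- \frac{5}{8}\right) \frac{1}{69834} = - \frac{5}{558672}$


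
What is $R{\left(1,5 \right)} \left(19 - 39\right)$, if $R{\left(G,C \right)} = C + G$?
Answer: $-120$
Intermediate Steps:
$R{\left(1,5 \right)} \left(19 - 39\right) = \left(5 + 1\right) \left(19 - 39\right) = 6 \left(19 - 39\right) = 6 \left(-20\right) = -120$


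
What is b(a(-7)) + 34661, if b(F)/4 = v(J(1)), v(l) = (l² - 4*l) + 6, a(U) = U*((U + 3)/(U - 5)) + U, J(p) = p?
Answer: 34673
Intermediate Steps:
a(U) = U + U*(3 + U)/(-5 + U) (a(U) = U*((3 + U)/(-5 + U)) + U = U*(3 + U)/(-5 + U) + U = U + U*(3 + U)/(-5 + U))
v(l) = 6 + l² - 4*l
b(F) = 12 (b(F) = 4*(6 + 1² - 4*1) = 4*(6 + 1 - 4) = 4*3 = 12)
b(a(-7)) + 34661 = 12 + 34661 = 34673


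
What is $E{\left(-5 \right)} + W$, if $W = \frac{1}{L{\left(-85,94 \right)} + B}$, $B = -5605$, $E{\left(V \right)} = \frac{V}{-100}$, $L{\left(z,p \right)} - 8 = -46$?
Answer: $\frac{5623}{112860} \approx 0.049823$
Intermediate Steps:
$L{\left(z,p \right)} = -38$ ($L{\left(z,p \right)} = 8 - 46 = -38$)
$E{\left(V \right)} = - \frac{V}{100}$ ($E{\left(V \right)} = V \left(- \frac{1}{100}\right) = - \frac{V}{100}$)
$W = - \frac{1}{5643}$ ($W = \frac{1}{-38 - 5605} = \frac{1}{-5643} = - \frac{1}{5643} \approx -0.00017721$)
$E{\left(-5 \right)} + W = \left(- \frac{1}{100}\right) \left(-5\right) - \frac{1}{5643} = \frac{1}{20} - \frac{1}{5643} = \frac{5623}{112860}$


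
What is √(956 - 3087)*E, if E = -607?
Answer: -607*I*√2131 ≈ -28021.0*I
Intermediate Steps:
√(956 - 3087)*E = √(956 - 3087)*(-607) = √(-2131)*(-607) = (I*√2131)*(-607) = -607*I*√2131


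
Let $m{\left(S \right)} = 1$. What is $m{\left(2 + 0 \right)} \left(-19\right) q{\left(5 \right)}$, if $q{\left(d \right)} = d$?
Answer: $-95$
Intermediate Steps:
$m{\left(2 + 0 \right)} \left(-19\right) q{\left(5 \right)} = 1 \left(-19\right) 5 = \left(-19\right) 5 = -95$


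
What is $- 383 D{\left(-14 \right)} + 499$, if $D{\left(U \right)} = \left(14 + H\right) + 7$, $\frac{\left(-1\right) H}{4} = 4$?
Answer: $-1416$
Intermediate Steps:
$H = -16$ ($H = \left(-4\right) 4 = -16$)
$D{\left(U \right)} = 5$ ($D{\left(U \right)} = \left(14 - 16\right) + 7 = -2 + 7 = 5$)
$- 383 D{\left(-14 \right)} + 499 = \left(-383\right) 5 + 499 = -1915 + 499 = -1416$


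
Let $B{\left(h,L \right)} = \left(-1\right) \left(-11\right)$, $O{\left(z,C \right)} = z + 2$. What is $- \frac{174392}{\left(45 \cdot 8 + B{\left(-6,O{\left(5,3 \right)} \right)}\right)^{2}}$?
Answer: $- \frac{174392}{137641} \approx -1.267$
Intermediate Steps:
$O{\left(z,C \right)} = 2 + z$
$B{\left(h,L \right)} = 11$
$- \frac{174392}{\left(45 \cdot 8 + B{\left(-6,O{\left(5,3 \right)} \right)}\right)^{2}} = - \frac{174392}{\left(45 \cdot 8 + 11\right)^{2}} = - \frac{174392}{\left(360 + 11\right)^{2}} = - \frac{174392}{371^{2}} = - \frac{174392}{137641}$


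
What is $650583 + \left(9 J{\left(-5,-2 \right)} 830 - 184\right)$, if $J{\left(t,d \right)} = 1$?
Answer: $657869$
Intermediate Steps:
$650583 + \left(9 J{\left(-5,-2 \right)} 830 - 184\right) = 650583 - \left(184 - 9 \cdot 1 \cdot 830\right) = 650583 + \left(9 \cdot 830 - 184\right) = 650583 + \left(7470 - 184\right) = 650583 + 7286 = 657869$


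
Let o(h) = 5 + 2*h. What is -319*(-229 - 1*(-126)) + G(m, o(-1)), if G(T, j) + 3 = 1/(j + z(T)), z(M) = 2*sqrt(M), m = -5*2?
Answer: 1609849/49 - 2*I*sqrt(10)/49 ≈ 32854.0 - 0.12907*I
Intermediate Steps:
m = -10
G(T, j) = -3 + 1/(j + 2*sqrt(T))
-319*(-229 - 1*(-126)) + G(m, o(-1)) = -319*(-229 - 1*(-126)) + (1 - 6*I*sqrt(10) - 3*(5 + 2*(-1)))/((5 + 2*(-1)) + 2*sqrt(-10)) = -319*(-229 + 126) + (1 - 6*I*sqrt(10) - 3*(5 - 2))/((5 - 2) + 2*(I*sqrt(10))) = -319*(-103) + (1 - 6*I*sqrt(10) - 3*3)/(3 + 2*I*sqrt(10)) = 32857 + (1 - 6*I*sqrt(10) - 9)/(3 + 2*I*sqrt(10)) = 32857 + (-8 - 6*I*sqrt(10))/(3 + 2*I*sqrt(10))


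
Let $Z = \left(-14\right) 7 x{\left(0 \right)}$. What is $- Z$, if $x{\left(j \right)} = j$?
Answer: $0$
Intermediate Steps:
$Z = 0$ ($Z = \left(-14\right) 7 \cdot 0 = \left(-98\right) 0 = 0$)
$- Z = \left(-1\right) 0 = 0$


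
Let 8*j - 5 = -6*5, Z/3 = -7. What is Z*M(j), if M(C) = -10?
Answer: 210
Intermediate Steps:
Z = -21 (Z = 3*(-7) = -21)
j = -25/8 (j = 5/8 + (-6*5)/8 = 5/8 + (⅛)*(-30) = 5/8 - 15/4 = -25/8 ≈ -3.1250)
Z*M(j) = -21*(-10) = 210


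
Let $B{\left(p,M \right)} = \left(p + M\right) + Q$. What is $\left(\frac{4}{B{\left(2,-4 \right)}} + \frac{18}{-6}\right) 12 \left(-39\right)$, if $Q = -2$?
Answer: $1872$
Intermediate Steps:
$B{\left(p,M \right)} = -2 + M + p$ ($B{\left(p,M \right)} = \left(p + M\right) - 2 = \left(M + p\right) - 2 = -2 + M + p$)
$\left(\frac{4}{B{\left(2,-4 \right)}} + \frac{18}{-6}\right) 12 \left(-39\right) = \left(\frac{4}{-2 - 4 + 2} + \frac{18}{-6}\right) 12 \left(-39\right) = \left(\frac{4}{-4} + 18 \left(- \frac{1}{6}\right)\right) 12 \left(-39\right) = \left(4 \left(- \frac{1}{4}\right) - 3\right) 12 \left(-39\right) = \left(-1 - 3\right) 12 \left(-39\right) = \left(-4\right) 12 \left(-39\right) = \left(-48\right) \left(-39\right) = 1872$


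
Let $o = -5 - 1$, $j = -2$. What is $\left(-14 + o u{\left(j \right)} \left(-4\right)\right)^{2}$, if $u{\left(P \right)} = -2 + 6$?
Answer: $6724$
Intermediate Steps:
$o = -6$
$u{\left(P \right)} = 4$
$\left(-14 + o u{\left(j \right)} \left(-4\right)\right)^{2} = \left(-14 + \left(-6\right) 4 \left(-4\right)\right)^{2} = \left(-14 - -96\right)^{2} = \left(-14 + 96\right)^{2} = 82^{2} = 6724$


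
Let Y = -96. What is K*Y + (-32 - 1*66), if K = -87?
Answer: 8254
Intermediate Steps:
K*Y + (-32 - 1*66) = -87*(-96) + (-32 - 1*66) = 8352 + (-32 - 66) = 8352 - 98 = 8254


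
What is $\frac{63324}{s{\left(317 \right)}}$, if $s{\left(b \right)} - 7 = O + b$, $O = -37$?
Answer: $\frac{63324}{287} \approx 220.64$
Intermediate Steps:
$s{\left(b \right)} = -30 + b$ ($s{\left(b \right)} = 7 + \left(-37 + b\right) = -30 + b$)
$\frac{63324}{s{\left(317 \right)}} = \frac{63324}{-30 + 317} = \frac{63324}{287}$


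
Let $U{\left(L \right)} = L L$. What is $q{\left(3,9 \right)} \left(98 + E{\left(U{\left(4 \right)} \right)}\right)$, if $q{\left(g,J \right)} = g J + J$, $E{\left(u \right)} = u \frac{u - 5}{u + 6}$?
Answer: $3816$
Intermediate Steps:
$U{\left(L \right)} = L^{2}$
$E{\left(u \right)} = \frac{u \left(-5 + u\right)}{6 + u}$ ($E{\left(u \right)} = u \frac{-5 + u}{6 + u} = \frac{u \left(-5 + u\right)}{6 + u}$)
$q{\left(g,J \right)} = J + J g$ ($q{\left(g,J \right)} = J g + J = J + J g$)
$q{\left(3,9 \right)} \left(98 + E{\left(U{\left(4 \right)} \right)}\right) = 9 \left(1 + 3\right) \left(98 + \frac{4^{2} \left(-5 + 4^{2}\right)}{6 + 4^{2}}\right) = 9 \cdot 4 \left(98 + \frac{16 \left(-5 + 16\right)}{6 + 16}\right) = 36 \left(98 + 16 \cdot \frac{1}{22} \cdot 11\right) = 36 \left(98 + 8\right) = 36 \cdot 106 = 3816$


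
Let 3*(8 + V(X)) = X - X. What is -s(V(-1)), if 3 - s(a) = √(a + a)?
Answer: -3 + 4*I ≈ -3.0 + 4.0*I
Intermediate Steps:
V(X) = -8 (V(X) = -8 + (X - X)/3 = -8 + (⅓)*0 = -8 + 0 = -8)
s(a) = 3 - √2*√a (s(a) = 3 - √(a + a) = 3 - √(2*a) = 3 - √2*√a)
-s(V(-1)) = -(3 - √2*√(-8)) = -(3 - √2*2*I*√2) = -(3 - 4*I) = -3 + 4*I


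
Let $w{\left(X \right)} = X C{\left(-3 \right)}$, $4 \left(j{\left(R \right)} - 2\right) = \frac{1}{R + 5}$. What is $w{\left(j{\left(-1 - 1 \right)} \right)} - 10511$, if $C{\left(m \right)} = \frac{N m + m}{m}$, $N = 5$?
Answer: $- \frac{20997}{2} \approx -10499.0$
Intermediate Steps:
$j{\left(R \right)} = 2 + \frac{1}{4 \left(5 + R\right)}$ ($j{\left(R \right)} = 2 + \frac{1}{4 \left(R + 5\right)} = 2 + \frac{1}{4 \left(5 + R\right)}$)
$C{\left(m \right)} = 6$ ($C{\left(m \right)} = \frac{5 m + m}{m} = \frac{6 m}{m} = 6$)
$w{\left(X \right)} = 6 X$ ($w{\left(X \right)} = X 6 = 6 X$)
$w{\left(j{\left(-1 - 1 \right)} \right)} - 10511 = 6 \frac{41 + 8 \left(-1 - 1\right)}{4 \left(5 - 2\right)} - 10511 = 6 \frac{41 + 8 \left(-2\right)}{4 \left(5 - 2\right)} - 10511 = 6 \frac{41 - 16}{4 \cdot 3} - 10511 = 6 \cdot \frac{1}{4} \cdot \frac{1}{3} \cdot 25 - 10511 = 6 \cdot \frac{25}{12} - 10511 = \frac{25}{2} - 10511 = - \frac{20997}{2}$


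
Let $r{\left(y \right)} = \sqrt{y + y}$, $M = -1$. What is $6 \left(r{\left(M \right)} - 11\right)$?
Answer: $-66 + 6 i \sqrt{2} \approx -66.0 + 8.4853 i$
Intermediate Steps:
$r{\left(y \right)} = \sqrt{2} \sqrt{y}$ ($r{\left(y \right)} = \sqrt{2 y} = \sqrt{2} \sqrt{y}$)
$6 \left(r{\left(M \right)} - 11\right) = 6 \left(\sqrt{2} \sqrt{-1} - 11\right) = 6 \left(\sqrt{2} i - 11\right) = 6 \left(i \sqrt{2} - 11\right) = 6 \left(-11 + i \sqrt{2}\right) = -66 + 6 i \sqrt{2}$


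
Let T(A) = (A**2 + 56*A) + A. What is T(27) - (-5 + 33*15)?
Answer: 1778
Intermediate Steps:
T(A) = A**2 + 57*A
T(27) - (-5 + 33*15) = 27*(57 + 27) - (-5 + 33*15) = 27*84 - (-5 + 495) = 2268 - 1*490 = 2268 - 490 = 1778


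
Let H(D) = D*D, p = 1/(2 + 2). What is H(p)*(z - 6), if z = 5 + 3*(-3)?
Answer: -5/8 ≈ -0.62500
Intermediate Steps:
p = ¼ (p = 1/4 = ¼ ≈ 0.25000)
H(D) = D²
z = -4 (z = 5 - 9 = -4)
H(p)*(z - 6) = (¼)²*(-4 - 6) = (1/16)*(-10) = -5/8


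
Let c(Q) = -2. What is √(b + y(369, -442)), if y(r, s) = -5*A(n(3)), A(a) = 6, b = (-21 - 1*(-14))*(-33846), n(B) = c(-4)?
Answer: 2*√59223 ≈ 486.72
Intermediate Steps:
n(B) = -2
b = 236922 (b = (-21 + 14)*(-33846) = -7*(-33846) = 236922)
y(r, s) = -30 (y(r, s) = -5*6 = -30)
√(b + y(369, -442)) = √(236922 - 30) = √236892 = 2*√59223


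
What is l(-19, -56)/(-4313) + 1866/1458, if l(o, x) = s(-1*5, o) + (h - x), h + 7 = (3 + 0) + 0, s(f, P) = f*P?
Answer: 1305622/1048059 ≈ 1.2458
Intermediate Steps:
s(f, P) = P*f
h = -4 (h = -7 + ((3 + 0) + 0) = -7 + (3 + 0) = -7 + 3 = -4)
l(o, x) = -4 - x - 5*o (l(o, x) = o*(-1*5) + (-4 - x) = o*(-5) + (-4 - x) = -5*o + (-4 - x) = -4 - x - 5*o)
l(-19, -56)/(-4313) + 1866/1458 = (-4 - 1*(-56) - 5*(-19))/(-4313) + 1866/1458 = (-4 + 56 + 95)*(-1/4313) + 1866*(1/1458) = 147*(-1/4313) + 311/243 = -147/4313 + 311/243 = 1305622/1048059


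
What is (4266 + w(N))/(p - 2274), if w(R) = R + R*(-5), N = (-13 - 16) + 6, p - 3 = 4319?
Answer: 2179/1024 ≈ 2.1279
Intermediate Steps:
p = 4322 (p = 3 + 4319 = 4322)
N = -23 (N = -29 + 6 = -23)
w(R) = -4*R (w(R) = R - 5*R = -4*R)
(4266 + w(N))/(p - 2274) = (4266 - 4*(-23))/(4322 - 2274) = (4266 + 92)/2048 = 4358*(1/2048) = 2179/1024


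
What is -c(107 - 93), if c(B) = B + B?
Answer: -28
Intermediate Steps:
c(B) = 2*B
-c(107 - 93) = -2*(107 - 93) = -2*14 = -1*28 = -28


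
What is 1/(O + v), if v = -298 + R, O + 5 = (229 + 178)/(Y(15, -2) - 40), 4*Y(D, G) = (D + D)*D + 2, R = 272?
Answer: -73/1856 ≈ -0.039332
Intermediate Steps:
Y(D, G) = ½ + D²/2 (Y(D, G) = ((D + D)*D + 2)/4 = ((2*D)*D + 2)/4 = (2*D² + 2)/4 = (2 + 2*D²)/4 = ½ + D²/2)
O = 42/73 (O = -5 + (229 + 178)/((½ + (½)*15²) - 40) = -5 + 407/((½ + (½)*225) - 40) = -5 + 407/((½ + 225/2) - 40) = -5 + 407/(113 - 40) = -5 + 407/73 = 42/73 ≈ 0.57534)
v = -26 (v = -298 + 272 = -26)
1/(O + v) = 1/(42/73 - 26) = 1/(-1856/73) = -73/1856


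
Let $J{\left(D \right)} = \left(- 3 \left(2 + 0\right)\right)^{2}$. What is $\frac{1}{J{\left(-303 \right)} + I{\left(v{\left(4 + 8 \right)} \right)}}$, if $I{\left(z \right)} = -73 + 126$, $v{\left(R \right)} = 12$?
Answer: $\frac{1}{89} \approx 0.011236$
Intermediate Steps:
$I{\left(z \right)} = 53$
$J{\left(D \right)} = 36$ ($J{\left(D \right)} = \left(\left(-3\right) 2\right)^{2} = \left(-6\right)^{2} = 36$)
$\frac{1}{J{\left(-303 \right)} + I{\left(v{\left(4 + 8 \right)} \right)}} = \frac{1}{36 + 53} = \frac{1}{89}$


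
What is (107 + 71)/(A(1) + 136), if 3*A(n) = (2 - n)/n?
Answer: 534/409 ≈ 1.3056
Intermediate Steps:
A(n) = (2 - n)/(3*n) (A(n) = ((2 - n)/n)/3 = (2 - n)/(3*n))
(107 + 71)/(A(1) + 136) = (107 + 71)/((1/3)*(2 - 1*1)/1 + 136) = 178/((1/3)*1*(2 - 1) + 136) = 178/((1/3)*1*1 + 136) = 178/(1/3 + 136) = 178/(409/3) = (3/409)*178 = 534/409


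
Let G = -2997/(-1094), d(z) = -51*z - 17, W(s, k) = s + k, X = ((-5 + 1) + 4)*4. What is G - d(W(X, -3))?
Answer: -145787/1094 ≈ -133.26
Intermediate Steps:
X = 0 (X = (-4 + 4)*4 = 0*4 = 0)
W(s, k) = k + s
d(z) = -17 - 51*z
G = 2997/1094 (G = -2997*(-1/1094) = 2997/1094 ≈ 2.7395)
G - d(W(X, -3)) = 2997/1094 - (-17 - 51*(-3 + 0)) = 2997/1094 - (-17 - 51*(-3)) = 2997/1094 - (-17 + 153) = 2997/1094 - 1*136 = 2997/1094 - 136 = -145787/1094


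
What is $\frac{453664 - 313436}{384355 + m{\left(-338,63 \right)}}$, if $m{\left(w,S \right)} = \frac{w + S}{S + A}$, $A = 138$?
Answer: $\frac{7046457}{19313770} \approx 0.36484$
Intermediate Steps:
$m{\left(w,S \right)} = \frac{S + w}{138 + S}$ ($m{\left(w,S \right)} = \frac{w + S}{S + 138} = \frac{S + w}{138 + S}$)
$\frac{453664 - 313436}{384355 + m{\left(-338,63 \right)}} = \frac{453664 - 313436}{384355 + \frac{63 - 338}{138 + 63}} = \frac{140228}{384355 + \frac{1}{201} \left(-275\right)} = \frac{140228}{384355 - \frac{275}{201}} = \frac{140228}{\frac{77255080}{201}} = 140228 \cdot \frac{201}{77255080} = \frac{7046457}{19313770}$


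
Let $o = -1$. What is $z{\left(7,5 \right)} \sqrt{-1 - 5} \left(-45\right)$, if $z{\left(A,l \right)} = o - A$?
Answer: $360 i \sqrt{6} \approx 881.82 i$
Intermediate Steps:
$z{\left(A,l \right)} = -1 - A$
$z{\left(7,5 \right)} \sqrt{-1 - 5} \left(-45\right) = \left(-1 - 7\right) \sqrt{-1 - 5} \left(-45\right) = \left(-1 - 7\right) \sqrt{-6} \left(-45\right) = - 8 i \sqrt{6} \left(-45\right) = 360 i \sqrt{6}$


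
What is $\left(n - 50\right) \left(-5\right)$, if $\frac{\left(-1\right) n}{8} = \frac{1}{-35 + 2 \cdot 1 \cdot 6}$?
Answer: $\frac{5710}{23} \approx 248.26$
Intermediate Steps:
$n = \frac{8}{23}$ ($n = - \frac{8}{-35 + 2 \cdot 1 \cdot 6} = - \frac{8}{-35 + 2 \cdot 6} = - \frac{8}{-35 + 12} = - \frac{8}{-23} = \left(-8\right) \left(- \frac{1}{23}\right) = \frac{8}{23} \approx 0.34783$)
$\left(n - 50\right) \left(-5\right) = \left(\frac{8}{23} - 50\right) \left(-5\right) = \left(- \frac{1142}{23}\right) \left(-5\right) = \frac{5710}{23}$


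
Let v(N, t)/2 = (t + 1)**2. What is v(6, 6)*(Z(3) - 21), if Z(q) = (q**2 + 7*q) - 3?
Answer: 588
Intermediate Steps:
v(N, t) = 2*(1 + t)**2 (v(N, t) = 2*(t + 1)**2 = 2*(1 + t)**2)
Z(q) = -3 + q**2 + 7*q
v(6, 6)*(Z(3) - 21) = (2*(1 + 6)**2)*((-3 + 3**2 + 7*3) - 21) = (2*7**2)*((-3 + 9 + 21) - 21) = (2*49)*(27 - 21) = 98*6 = 588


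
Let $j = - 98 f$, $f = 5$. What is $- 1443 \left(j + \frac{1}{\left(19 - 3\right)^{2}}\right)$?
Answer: $\frac{181008477}{256} \approx 7.0706 \cdot 10^{5}$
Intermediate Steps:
$j = -490$ ($j = \left(-98\right) 5 = -490$)
$- 1443 \left(j + \frac{1}{\left(19 - 3\right)^{2}}\right) = - 1443 \left(-490 + \frac{1}{\left(19 - 3\right)^{2}}\right) = - 1443 \left(-490 + \frac{1}{16^{2}}\right) = - 1443 \left(-490 + \frac{1}{256}\right) = \left(-1443\right) \left(- \frac{125439}{256}\right) = \frac{181008477}{256}$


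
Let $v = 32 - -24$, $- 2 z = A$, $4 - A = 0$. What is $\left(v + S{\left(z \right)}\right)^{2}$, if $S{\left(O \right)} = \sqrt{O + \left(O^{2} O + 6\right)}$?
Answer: $3132 + 224 i \approx 3132.0 + 224.0 i$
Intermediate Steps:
$A = 4$ ($A = 4 - 0 = 4 + 0 = 4$)
$z = -2$ ($z = \left(- \frac{1}{2}\right) 4 = -2$)
$S{\left(O \right)} = \sqrt{6 + O + O^{3}}$ ($S{\left(O \right)} = \sqrt{O + \left(O^{3} + 6\right)} = \sqrt{O + \left(6 + O^{3}\right)} = \sqrt{6 + O + O^{3}}$)
$v = 56$ ($v = 32 + 24 = 56$)
$\left(v + S{\left(z \right)}\right)^{2} = \left(56 + \sqrt{6 - 2 + \left(-2\right)^{3}}\right)^{2} = \left(56 + \sqrt{6 - 2 - 8}\right)^{2} = \left(56 + \sqrt{-4}\right)^{2} = \left(56 + 2 i\right)^{2}$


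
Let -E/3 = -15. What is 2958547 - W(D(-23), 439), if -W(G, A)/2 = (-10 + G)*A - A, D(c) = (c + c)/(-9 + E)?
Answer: 26529904/9 ≈ 2.9478e+6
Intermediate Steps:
E = 45 (E = -3*(-15) = 45)
D(c) = c/18 (D(c) = (c + c)/(-9 + 45) = (2*c)/36 = (2*c)*(1/36) = c/18)
W(G, A) = 2*A - 2*A*(-10 + G) (W(G, A) = -2*((-10 + G)*A - A) = -2*(A*(-10 + G) - A) = -2*(-A + A*(-10 + G)) = 2*A - 2*A*(-10 + G))
2958547 - W(D(-23), 439) = 2958547 - 2*439*(11 - (-23)/18) = 2958547 - 2*439*(11 - 1*(-23/18)) = 2958547 - 2*439*(11 + 23/18) = 2958547 - 2*439*221/18 = 2958547 - 1*97019/9 = 2958547 - 97019/9 = 26529904/9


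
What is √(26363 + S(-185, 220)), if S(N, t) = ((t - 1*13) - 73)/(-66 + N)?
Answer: √1660861729/251 ≈ 162.37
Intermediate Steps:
S(N, t) = (-86 + t)/(-66 + N) (S(N, t) = ((t - 13) - 73)/(-66 + N) = ((-13 + t) - 73)/(-66 + N) = (-86 + t)/(-66 + N))
√(26363 + S(-185, 220)) = √(26363 + (-86 + 220)/(-66 - 185)) = √(26363 + 134/(-251)) = √(26363 - 1/251*134) = √(26363 - 134/251) = √(6616979/251) = √1660861729/251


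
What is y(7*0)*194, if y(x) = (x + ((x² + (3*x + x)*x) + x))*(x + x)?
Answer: 0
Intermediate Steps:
y(x) = 2*x*(2*x + 5*x²) (y(x) = (x + ((x² + (4*x)*x) + x))*(2*x) = (x + ((x² + 4*x²) + x))*(2*x) = (x + (5*x² + x))*(2*x) = (x + (x + 5*x²))*(2*x) = (2*x + 5*x²)*(2*x) = 2*x*(2*x + 5*x²))
y(7*0)*194 = ((7*0)²*(4 + 10*(7*0)))*194 = (0²*(4 + 10*0))*194 = (0*(4 + 0))*194 = (0*4)*194 = 0*194 = 0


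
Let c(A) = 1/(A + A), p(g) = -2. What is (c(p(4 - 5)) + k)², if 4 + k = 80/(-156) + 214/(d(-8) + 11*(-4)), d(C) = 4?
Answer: 3888784/38025 ≈ 102.27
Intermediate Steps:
c(A) = 1/(2*A)
k = -7693/780 (k = -4 + (80/(-156) + 214/(4 + 11*(-4))) = -4 + (80*(-1/156) + 214/(4 - 44)) = -4 + (-20/39 + 214/(-40)) = -4 + (-20/39 + 214*(-1/40)) = -4 + (-20/39 - 107/20) = -4 - 4573/780 = -7693/780 ≈ -9.8628)
(c(p(4 - 5)) + k)² = ((½)/(-2) - 7693/780)² = ((½)*(-½) - 7693/780)² = (-¼ - 7693/780)² = (-1972/195)² = 3888784/38025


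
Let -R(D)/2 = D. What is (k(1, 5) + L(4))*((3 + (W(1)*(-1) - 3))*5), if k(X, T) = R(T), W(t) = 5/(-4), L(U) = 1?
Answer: -225/4 ≈ -56.250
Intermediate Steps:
R(D) = -2*D
W(t) = -5/4 (W(t) = 5*(-1/4) = -5/4)
k(X, T) = -2*T
(k(1, 5) + L(4))*((3 + (W(1)*(-1) - 3))*5) = (-2*5 + 1)*((3 + (-5/4*(-1) - 3))*5) = (-10 + 1)*((3 + (5/4 - 3))*5) = -9*(3 - 7/4)*5 = -45*5/4 = -9*25/4 = -225/4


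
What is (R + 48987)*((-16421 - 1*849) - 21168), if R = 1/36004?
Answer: -33897087451831/18002 ≈ -1.8830e+9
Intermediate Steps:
R = 1/36004 ≈ 2.7775e-5
(R + 48987)*((-16421 - 1*849) - 21168) = (1/36004 + 48987)*((-16421 - 1*849) - 21168) = 1763727949*((-16421 - 849) - 21168)/36004 = 1763727949*(-17270 - 21168)/36004 = (1763727949/36004)*(-38438) = -33897087451831/18002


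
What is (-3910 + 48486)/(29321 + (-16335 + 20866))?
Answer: 1592/1209 ≈ 1.3168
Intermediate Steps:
(-3910 + 48486)/(29321 + (-16335 + 20866)) = 44576/(29321 + 4531) = 44576/33852 = 44576*(1/33852) = 1592/1209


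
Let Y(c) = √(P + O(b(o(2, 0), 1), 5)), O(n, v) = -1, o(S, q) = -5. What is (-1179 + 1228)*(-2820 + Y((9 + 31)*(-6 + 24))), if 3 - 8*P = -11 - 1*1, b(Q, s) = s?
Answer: -138180 + 49*√14/4 ≈ -1.3813e+5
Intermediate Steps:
P = 15/8 (P = 3/8 - (-11 - 1*1)/8 = 3/8 - (-11 - 1)/8 = 3/8 - ⅛*(-12) = 3/8 + 3/2 = 15/8 ≈ 1.8750)
Y(c) = √14/4 (Y(c) = √(15/8 - 1) = √(7/8) = √14/4)
(-1179 + 1228)*(-2820 + Y((9 + 31)*(-6 + 24))) = (-1179 + 1228)*(-2820 + √14/4) = 49*(-2820 + √14/4) = -138180 + 49*√14/4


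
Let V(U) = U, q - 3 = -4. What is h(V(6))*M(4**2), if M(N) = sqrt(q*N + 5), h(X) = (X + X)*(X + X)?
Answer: 144*I*sqrt(11) ≈ 477.59*I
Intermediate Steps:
q = -1 (q = 3 - 4 = -1)
h(X) = 4*X**2 (h(X) = (2*X)*(2*X) = 4*X**2)
M(N) = sqrt(5 - N) (M(N) = sqrt(-N + 5) = sqrt(5 - N))
h(V(6))*M(4**2) = (4*6**2)*sqrt(5 - 1*4**2) = (4*36)*sqrt(5 - 1*16) = 144*sqrt(5 - 16) = 144*sqrt(-11) = 144*(I*sqrt(11)) = 144*I*sqrt(11)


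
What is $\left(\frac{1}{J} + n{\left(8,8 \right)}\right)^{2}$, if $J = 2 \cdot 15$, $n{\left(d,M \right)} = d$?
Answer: $\frac{58081}{900} \approx 64.534$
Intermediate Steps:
$J = 30$
$\left(\frac{1}{J} + n{\left(8,8 \right)}\right)^{2} = \left(\frac{1}{30} + 8\right)^{2} = \left(\frac{241}{30}\right)^{2} = \frac{58081}{900}$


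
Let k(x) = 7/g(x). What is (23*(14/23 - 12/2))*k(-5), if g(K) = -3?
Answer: 868/3 ≈ 289.33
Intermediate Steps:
k(x) = -7/3 (k(x) = 7/(-3) = 7*(-⅓) = -7/3)
(23*(14/23 - 12/2))*k(-5) = (23*(14/23 - 12/2))*(-7/3) = (23*(14*(1/23) - 12*½))*(-7/3) = (23*(14/23 - 6))*(-7/3) = (23*(-124/23))*(-7/3) = -124*(-7/3) = 868/3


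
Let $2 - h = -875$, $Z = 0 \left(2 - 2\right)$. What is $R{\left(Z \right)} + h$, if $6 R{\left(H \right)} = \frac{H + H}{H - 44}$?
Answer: $877$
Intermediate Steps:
$Z = 0$ ($Z = 0 \cdot 0 = 0$)
$h = 877$ ($h = 2 - -875 = 2 + 875 = 877$)
$R{\left(H \right)} = \frac{H}{3 \left(-44 + H\right)}$ ($R{\left(H \right)} = \frac{\left(H + H\right) \frac{1}{H - 44}}{6} = \frac{2 H \frac{1}{-44 + H}}{6} = \frac{H}{3 \left(-44 + H\right)}$)
$R{\left(Z \right)} + h = \frac{1}{3} \cdot 0 \frac{1}{-44 + 0} + 877 = \frac{1}{3} \cdot 0 \frac{1}{-44} + 877 = \frac{1}{3} \cdot 0 \left(- \frac{1}{44}\right) + 877 = 0 + 877 = 877$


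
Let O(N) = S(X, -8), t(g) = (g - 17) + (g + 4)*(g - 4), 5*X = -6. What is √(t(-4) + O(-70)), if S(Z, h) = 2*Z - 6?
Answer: 7*I*√15/5 ≈ 5.4222*I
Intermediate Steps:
X = -6/5 (X = (⅕)*(-6) = -6/5 ≈ -1.2000)
t(g) = -17 + g + (-4 + g)*(4 + g) (t(g) = (-17 + g) + (4 + g)*(-4 + g) = (-17 + g) + (-4 + g)*(4 + g) = -17 + g + (-4 + g)*(4 + g))
S(Z, h) = -6 + 2*Z
O(N) = -42/5 (O(N) = -6 + 2*(-6/5) = -6 - 12/5 = -42/5)
√(t(-4) + O(-70)) = √((-33 - 4 + (-4)²) - 42/5) = √((-33 - 4 + 16) - 42/5) = √(-21 - 42/5) = √(-147/5) = 7*I*√15/5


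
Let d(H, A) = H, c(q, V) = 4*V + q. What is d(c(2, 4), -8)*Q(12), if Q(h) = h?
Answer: 216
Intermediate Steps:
c(q, V) = q + 4*V
d(c(2, 4), -8)*Q(12) = (2 + 4*4)*12 = (2 + 16)*12 = 18*12 = 216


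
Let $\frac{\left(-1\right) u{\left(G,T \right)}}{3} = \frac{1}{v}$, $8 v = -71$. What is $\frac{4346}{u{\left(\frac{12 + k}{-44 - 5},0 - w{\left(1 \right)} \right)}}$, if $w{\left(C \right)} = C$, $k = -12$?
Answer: $\frac{154283}{12} \approx 12857.0$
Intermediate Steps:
$v = - \frac{71}{8}$ ($v = \frac{1}{8} \left(-71\right) = - \frac{71}{8} \approx -8.875$)
$u{\left(G,T \right)} = \frac{24}{71}$ ($u{\left(G,T \right)} = - \frac{3}{- \frac{71}{8}} = \left(-3\right) \left(- \frac{8}{71}\right) = \frac{24}{71}$)
$\frac{4346}{u{\left(\frac{12 + k}{-44 - 5},0 - w{\left(1 \right)} \right)}} = \frac{4346}{\frac{24}{71}} = 4346 \cdot \frac{71}{24} = \frac{154283}{12}$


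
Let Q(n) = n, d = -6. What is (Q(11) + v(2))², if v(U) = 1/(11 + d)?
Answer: 3136/25 ≈ 125.44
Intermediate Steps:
v(U) = ⅕ (v(U) = 1/(11 - 6) = 1/5 = ⅕)
(Q(11) + v(2))² = (11 + ⅕)² = (56/5)² = 3136/25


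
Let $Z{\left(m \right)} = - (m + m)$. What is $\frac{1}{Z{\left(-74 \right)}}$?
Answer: $\frac{1}{148} \approx 0.0067568$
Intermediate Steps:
$Z{\left(m \right)} = - 2 m$
$\frac{1}{Z{\left(-74 \right)}} = \frac{1}{\left(-2\right) \left(-74\right)} = \frac{1}{148}$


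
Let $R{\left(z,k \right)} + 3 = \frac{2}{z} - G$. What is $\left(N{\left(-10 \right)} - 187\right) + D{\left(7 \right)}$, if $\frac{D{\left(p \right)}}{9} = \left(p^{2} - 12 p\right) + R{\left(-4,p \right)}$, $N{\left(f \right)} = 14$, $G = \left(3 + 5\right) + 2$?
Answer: $- \frac{1219}{2} \approx -609.5$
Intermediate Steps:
$G = 10$ ($G = 8 + 2 = 10$)
$R{\left(z,k \right)} = -13 + \frac{2}{z}$ ($R{\left(z,k \right)} = -3 + \left(\frac{2}{z} - 10\right) = -3 - \left(10 - \frac{2}{z}\right) = -13 + \frac{2}{z}$)
$D{\left(p \right)} = - \frac{243}{2} - 108 p + 9 p^{2}$ ($D{\left(p \right)} = 9 \left(\left(p^{2} - 12 p\right) - \left(13 - \frac{2}{-4}\right)\right) = 9 \left(\left(p^{2} - 12 p\right) + \left(-13 + 2 \left(- \frac{1}{4}\right)\right)\right) = 9 \left(\left(p^{2} - 12 p\right) - \frac{27}{2}\right) = 9 \left(- \frac{27}{2} + p^{2} - 12 p\right) = - \frac{243}{2} - 108 p + 9 p^{2}$)
$\left(N{\left(-10 \right)} - 187\right) + D{\left(7 \right)} = \left(14 - 187\right) - \left(\frac{1755}{2} - 441\right) = -173 - \frac{873}{2} = - \frac{1219}{2}$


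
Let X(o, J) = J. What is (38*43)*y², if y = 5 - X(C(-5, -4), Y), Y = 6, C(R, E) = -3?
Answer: 1634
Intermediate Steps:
y = -1 (y = 5 - 1*6 = 5 - 6 = -1)
(38*43)*y² = (38*43)*(-1)² = 1634*1 = 1634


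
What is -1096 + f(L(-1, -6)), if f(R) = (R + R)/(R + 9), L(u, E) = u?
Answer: -4385/4 ≈ -1096.3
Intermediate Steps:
f(R) = 2*R/(9 + R) (f(R) = (2*R)/(9 + R) = 2*R/(9 + R))
-1096 + f(L(-1, -6)) = -1096 + 2*(-1)/(9 - 1) = -1096 + 2*(-1)/8 = -1096 + 2*(-1)*(⅛) = -1096 - ¼ = -4385/4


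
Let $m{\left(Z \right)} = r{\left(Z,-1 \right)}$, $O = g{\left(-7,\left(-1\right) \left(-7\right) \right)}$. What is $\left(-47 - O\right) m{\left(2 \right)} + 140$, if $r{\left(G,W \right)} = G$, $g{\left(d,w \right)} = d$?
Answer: $60$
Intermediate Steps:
$O = -7$
$m{\left(Z \right)} = Z$
$\left(-47 - O\right) m{\left(2 \right)} + 140 = \left(-47 - -7\right) 2 + 140 = \left(-47 + 7\right) 2 + 140 = \left(-40\right) 2 + 140 = -80 + 140 = 60$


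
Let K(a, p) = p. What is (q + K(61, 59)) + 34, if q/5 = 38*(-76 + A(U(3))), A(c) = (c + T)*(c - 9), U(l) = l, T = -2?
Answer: -15487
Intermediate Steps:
A(c) = (-9 + c)*(-2 + c) (A(c) = (c - 2)*(c - 9) = (-2 + c)*(-9 + c) = (-9 + c)*(-2 + c))
q = -15580 (q = 5*(38*(-76 + (18 + 3² - 11*3))) = 5*(38*(-76 + (18 + 9 - 33))) = 5*(38*(-76 - 6)) = 5*(38*(-82)) = 5*(-3116) = -15580)
(q + K(61, 59)) + 34 = (-15580 + 59) + 34 = -15521 + 34 = -15487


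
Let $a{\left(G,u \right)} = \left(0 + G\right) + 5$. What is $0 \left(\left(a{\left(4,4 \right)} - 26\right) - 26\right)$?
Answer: $0$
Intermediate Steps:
$a{\left(G,u \right)} = 5 + G$ ($a{\left(G,u \right)} = G + 5 = 5 + G$)
$0 \left(\left(a{\left(4,4 \right)} - 26\right) - 26\right) = 0 \left(\left(\left(5 + 4\right) - 26\right) - 26\right) = 0 \left(\left(9 - 26\right) - 26\right) = 0 \left(-17 - 26\right) = 0 \left(-43\right) = 0$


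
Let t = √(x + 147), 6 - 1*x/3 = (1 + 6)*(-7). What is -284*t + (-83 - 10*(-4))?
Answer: -43 - 568*√78 ≈ -5059.4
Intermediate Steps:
x = 165 (x = 18 - 3*(1 + 6)*(-7) = 18 - 21*(-7) = 18 - 3*(-49) = 18 + 147 = 165)
t = 2*√78 (t = √(165 + 147) = √312 = 2*√78 ≈ 17.664)
-284*t + (-83 - 10*(-4)) = -568*√78 + (-83 - 10*(-4)) = -568*√78 + (-83 - 1*(-40)) = -568*√78 + (-83 + 40) = -568*√78 - 43 = -43 - 568*√78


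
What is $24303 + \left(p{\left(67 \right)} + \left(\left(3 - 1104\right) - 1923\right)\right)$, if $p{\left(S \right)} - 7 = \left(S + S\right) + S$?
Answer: $21487$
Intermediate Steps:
$p{\left(S \right)} = 7 + 3 S$ ($p{\left(S \right)} = 7 + \left(\left(S + S\right) + S\right) = 7 + \left(2 S + S\right) = 7 + 3 S$)
$24303 + \left(p{\left(67 \right)} + \left(\left(3 - 1104\right) - 1923\right)\right) = 24303 + \left(\left(7 + 3 \cdot 67\right) + \left(\left(3 - 1104\right) - 1923\right)\right) = 24303 + \left(\left(7 + 201\right) - 3024\right) = 24303 + \left(208 - 3024\right) = 24303 - 2816 = 21487$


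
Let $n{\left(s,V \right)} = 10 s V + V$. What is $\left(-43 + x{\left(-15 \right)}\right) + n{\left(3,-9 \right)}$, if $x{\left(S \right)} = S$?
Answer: $-337$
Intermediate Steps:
$n{\left(s,V \right)} = V + 10 V s$ ($n{\left(s,V \right)} = 10 V s + V = V + 10 V s$)
$\left(-43 + x{\left(-15 \right)}\right) + n{\left(3,-9 \right)} = \left(-43 - 15\right) - 9 \left(1 + 10 \cdot 3\right) = -58 - 9 \left(1 + 30\right) = -58 - 279 = -337$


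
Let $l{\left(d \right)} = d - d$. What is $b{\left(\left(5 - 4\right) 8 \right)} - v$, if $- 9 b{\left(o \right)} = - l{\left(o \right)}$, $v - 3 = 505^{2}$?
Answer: $-255028$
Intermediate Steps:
$l{\left(d \right)} = 0$
$v = 255028$ ($v = 3 + 505^{2} = 3 + 255025 = 255028$)
$b{\left(o \right)} = 0$ ($b{\left(o \right)} = - \frac{\left(-1\right) 0}{9} = \left(- \frac{1}{9}\right) 0 = 0$)
$b{\left(\left(5 - 4\right) 8 \right)} - v = 0 - 255028 = -255028$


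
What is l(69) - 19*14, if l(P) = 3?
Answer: -263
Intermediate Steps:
l(69) - 19*14 = 3 - 19*14 = 3 - 1*266 = 3 - 266 = -263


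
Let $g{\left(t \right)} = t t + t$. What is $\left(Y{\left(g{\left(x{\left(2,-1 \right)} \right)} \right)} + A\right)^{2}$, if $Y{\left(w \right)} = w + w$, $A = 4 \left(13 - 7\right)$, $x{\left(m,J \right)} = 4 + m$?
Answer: $11664$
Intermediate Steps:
$A = 24$ ($A = 4 \cdot 6 = 24$)
$g{\left(t \right)} = t + t^{2}$ ($g{\left(t \right)} = t^{2} + t = t + t^{2}$)
$Y{\left(w \right)} = 2 w$
$\left(Y{\left(g{\left(x{\left(2,-1 \right)} \right)} \right)} + A\right)^{2} = \left(2 \left(4 + 2\right) \left(1 + \left(4 + 2\right)\right) + 24\right)^{2} = \left(2 \cdot 6 \left(1 + 6\right) + 24\right)^{2} = \left(2 \cdot 6 \cdot 7 + 24\right)^{2} = \left(2 \cdot 42 + 24\right)^{2} = \left(84 + 24\right)^{2} = 108^{2} = 11664$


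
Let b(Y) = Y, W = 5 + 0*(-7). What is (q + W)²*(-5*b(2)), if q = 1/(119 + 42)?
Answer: -6496360/25921 ≈ -250.62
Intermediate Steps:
W = 5 (W = 5 + 0 = 5)
q = 1/161 ≈ 0.0062112
(q + W)²*(-5*b(2)) = (1/161 + 5)²*(-5*2) = (806/161)²*(-10) = (649636/25921)*(-10) = -6496360/25921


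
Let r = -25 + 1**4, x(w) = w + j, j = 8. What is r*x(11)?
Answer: -456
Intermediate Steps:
x(w) = 8 + w (x(w) = w + 8 = 8 + w)
r = -24 (r = -25 + 1 = -24)
r*x(11) = -24*(8 + 11) = -24*19 = -456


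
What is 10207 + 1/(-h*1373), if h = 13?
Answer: 182184742/17849 ≈ 10207.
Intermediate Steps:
10207 + 1/(-h*1373) = 10207 + 1/(-13*1373) = 10207 + 1/(-1*17849) = 10207 + 1/(-17849) = 10207 - 1/17849 = 182184742/17849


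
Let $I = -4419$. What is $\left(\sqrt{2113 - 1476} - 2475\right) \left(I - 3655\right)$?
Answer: $19983150 - 56518 \sqrt{13} \approx 1.9779 \cdot 10^{7}$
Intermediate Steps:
$\left(\sqrt{2113 - 1476} - 2475\right) \left(I - 3655\right) = \left(\sqrt{2113 - 1476} - 2475\right) \left(-4419 - 3655\right) = \left(\sqrt{637} - 2475\right) \left(-8074\right) = \left(7 \sqrt{13} - 2475\right) \left(-8074\right) = \left(-2475 + 7 \sqrt{13}\right) \left(-8074\right) = 19983150 - 56518 \sqrt{13}$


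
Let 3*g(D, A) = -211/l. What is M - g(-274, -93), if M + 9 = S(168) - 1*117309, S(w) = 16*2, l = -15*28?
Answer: -147780571/1260 ≈ -1.1729e+5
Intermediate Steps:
l = -420
S(w) = 32
g(D, A) = 211/1260 (g(D, A) = (-211/(-420))/3 = (-211*(-1/420))/3 = (⅓)*(211/420) = 211/1260)
M = -117286 (M = -9 + (32 - 1*117309) = -9 + (32 - 117309) = -9 - 117277 = -117286)
M - g(-274, -93) = -117286 - 1*211/1260 = -117286 - 211/1260 = -147780571/1260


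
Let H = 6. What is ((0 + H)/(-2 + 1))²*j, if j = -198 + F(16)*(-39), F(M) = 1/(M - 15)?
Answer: -8532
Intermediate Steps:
F(M) = 1/(-15 + M)
j = -237 (j = -198 - 39/(-15 + 16) = -198 - 39/1 = -198 + 1*(-39) = -198 - 39 = -237)
((0 + H)/(-2 + 1))²*j = ((0 + 6)/(-2 + 1))²*(-237) = (6/(-1))²*(-237) = (6*(-1))²*(-237) = (-6)²*(-237) = 36*(-237) = -8532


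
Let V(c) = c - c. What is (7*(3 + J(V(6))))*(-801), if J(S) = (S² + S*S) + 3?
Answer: -33642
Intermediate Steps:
V(c) = 0
J(S) = 3 + 2*S² (J(S) = (S² + S²) + 3 = 2*S² + 3 = 3 + 2*S²)
(7*(3 + J(V(6))))*(-801) = (7*(3 + (3 + 2*0²)))*(-801) = (7*(3 + (3 + 2*0)))*(-801) = (7*(3 + (3 + 0)))*(-801) = (7*(3 + 3))*(-801) = (7*6)*(-801) = 42*(-801) = -33642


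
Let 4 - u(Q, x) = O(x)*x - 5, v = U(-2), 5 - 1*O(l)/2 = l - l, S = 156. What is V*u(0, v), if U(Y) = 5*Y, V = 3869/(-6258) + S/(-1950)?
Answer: -11907269/156450 ≈ -76.109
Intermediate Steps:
O(l) = 10 (O(l) = 10 - 2*(l - l) = 10 - 2*0 = 10 + 0 = 10)
V = -109241/156450 (V = 3869/(-6258) + 156/(-1950) = 3869*(-1/6258) + 156*(-1/1950) = -3869/6258 - 2/25 = -109241/156450 ≈ -0.69825)
v = -10 (v = 5*(-2) = -10)
u(Q, x) = 9 - 10*x (u(Q, x) = 4 - (10*x - 5) = 4 - (-5 + 10*x) = 4 + (5 - 10*x) = 9 - 10*x)
V*u(0, v) = -109241*(9 - 10*(-10))/156450 = -109241*(9 + 100)/156450 = -109241/156450*109 = -11907269/156450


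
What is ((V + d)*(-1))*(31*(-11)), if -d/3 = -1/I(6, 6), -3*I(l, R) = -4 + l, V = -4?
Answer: -5797/2 ≈ -2898.5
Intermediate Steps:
I(l, R) = 4/3 - l/3 (I(l, R) = -(-4 + l)/3 = 4/3 - l/3)
d = -9/2 (d = -(-3)/(4/3 - 1/3*6) = -(-3)/(4/3 - 2) = -(-3)/(-2/3) = -(-3)*(-3)/2 = -3*3/2 = -9/2 ≈ -4.5000)
((V + d)*(-1))*(31*(-11)) = ((-4 - 9/2)*(-1))*(31*(-11)) = -17/2*(-1)*(-341) = (17/2)*(-341) = -5797/2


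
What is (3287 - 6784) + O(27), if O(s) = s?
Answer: -3470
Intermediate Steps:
(3287 - 6784) + O(27) = (3287 - 6784) + 27 = -3497 + 27 = -3470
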